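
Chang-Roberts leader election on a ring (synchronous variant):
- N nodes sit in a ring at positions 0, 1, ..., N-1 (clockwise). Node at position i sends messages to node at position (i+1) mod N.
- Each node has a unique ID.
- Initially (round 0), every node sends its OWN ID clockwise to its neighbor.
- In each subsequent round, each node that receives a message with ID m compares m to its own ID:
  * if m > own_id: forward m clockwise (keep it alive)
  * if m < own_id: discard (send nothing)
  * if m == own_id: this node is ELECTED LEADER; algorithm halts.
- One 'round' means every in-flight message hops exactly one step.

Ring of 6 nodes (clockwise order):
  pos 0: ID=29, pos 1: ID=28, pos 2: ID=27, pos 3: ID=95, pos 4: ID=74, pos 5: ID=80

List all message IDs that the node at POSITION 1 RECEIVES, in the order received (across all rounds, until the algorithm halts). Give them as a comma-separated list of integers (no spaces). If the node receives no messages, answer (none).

Answer: 29,80,95

Derivation:
Round 1: pos1(id28) recv 29: fwd; pos2(id27) recv 28: fwd; pos3(id95) recv 27: drop; pos4(id74) recv 95: fwd; pos5(id80) recv 74: drop; pos0(id29) recv 80: fwd
Round 2: pos2(id27) recv 29: fwd; pos3(id95) recv 28: drop; pos5(id80) recv 95: fwd; pos1(id28) recv 80: fwd
Round 3: pos3(id95) recv 29: drop; pos0(id29) recv 95: fwd; pos2(id27) recv 80: fwd
Round 4: pos1(id28) recv 95: fwd; pos3(id95) recv 80: drop
Round 5: pos2(id27) recv 95: fwd
Round 6: pos3(id95) recv 95: ELECTED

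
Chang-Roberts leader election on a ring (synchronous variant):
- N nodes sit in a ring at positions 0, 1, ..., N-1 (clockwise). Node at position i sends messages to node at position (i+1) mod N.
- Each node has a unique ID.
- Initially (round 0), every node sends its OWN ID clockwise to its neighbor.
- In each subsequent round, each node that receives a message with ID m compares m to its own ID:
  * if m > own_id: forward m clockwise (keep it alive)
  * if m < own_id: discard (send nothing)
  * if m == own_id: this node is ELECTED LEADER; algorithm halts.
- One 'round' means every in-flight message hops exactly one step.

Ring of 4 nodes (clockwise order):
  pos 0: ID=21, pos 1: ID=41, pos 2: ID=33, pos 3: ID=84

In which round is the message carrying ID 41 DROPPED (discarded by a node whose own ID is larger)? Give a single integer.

Answer: 2

Derivation:
Round 1: pos1(id41) recv 21: drop; pos2(id33) recv 41: fwd; pos3(id84) recv 33: drop; pos0(id21) recv 84: fwd
Round 2: pos3(id84) recv 41: drop; pos1(id41) recv 84: fwd
Round 3: pos2(id33) recv 84: fwd
Round 4: pos3(id84) recv 84: ELECTED
Message ID 41 originates at pos 1; dropped at pos 3 in round 2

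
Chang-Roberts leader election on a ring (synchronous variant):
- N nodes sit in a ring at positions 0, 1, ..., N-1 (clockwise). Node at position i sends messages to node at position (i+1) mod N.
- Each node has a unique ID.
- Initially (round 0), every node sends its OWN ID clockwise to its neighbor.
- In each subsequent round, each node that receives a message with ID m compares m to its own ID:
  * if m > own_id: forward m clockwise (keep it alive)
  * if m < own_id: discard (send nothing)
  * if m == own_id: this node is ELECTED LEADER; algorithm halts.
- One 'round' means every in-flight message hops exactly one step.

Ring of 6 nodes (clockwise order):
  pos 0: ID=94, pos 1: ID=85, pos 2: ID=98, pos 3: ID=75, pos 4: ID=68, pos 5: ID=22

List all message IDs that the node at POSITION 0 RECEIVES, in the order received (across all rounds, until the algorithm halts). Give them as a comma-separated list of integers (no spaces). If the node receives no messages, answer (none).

Round 1: pos1(id85) recv 94: fwd; pos2(id98) recv 85: drop; pos3(id75) recv 98: fwd; pos4(id68) recv 75: fwd; pos5(id22) recv 68: fwd; pos0(id94) recv 22: drop
Round 2: pos2(id98) recv 94: drop; pos4(id68) recv 98: fwd; pos5(id22) recv 75: fwd; pos0(id94) recv 68: drop
Round 3: pos5(id22) recv 98: fwd; pos0(id94) recv 75: drop
Round 4: pos0(id94) recv 98: fwd
Round 5: pos1(id85) recv 98: fwd
Round 6: pos2(id98) recv 98: ELECTED

Answer: 22,68,75,98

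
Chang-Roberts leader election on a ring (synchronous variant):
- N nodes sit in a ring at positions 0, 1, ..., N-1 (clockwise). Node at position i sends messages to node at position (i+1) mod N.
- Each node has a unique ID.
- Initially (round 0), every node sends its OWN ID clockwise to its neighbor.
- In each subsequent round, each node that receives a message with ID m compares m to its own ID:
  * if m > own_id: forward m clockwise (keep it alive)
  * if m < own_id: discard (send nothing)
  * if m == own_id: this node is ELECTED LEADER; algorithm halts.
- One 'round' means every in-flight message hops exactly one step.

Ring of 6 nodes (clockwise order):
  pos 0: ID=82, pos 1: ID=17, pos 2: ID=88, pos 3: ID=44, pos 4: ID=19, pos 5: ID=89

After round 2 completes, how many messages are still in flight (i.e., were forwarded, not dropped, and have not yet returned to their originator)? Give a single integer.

Answer: 2

Derivation:
Round 1: pos1(id17) recv 82: fwd; pos2(id88) recv 17: drop; pos3(id44) recv 88: fwd; pos4(id19) recv 44: fwd; pos5(id89) recv 19: drop; pos0(id82) recv 89: fwd
Round 2: pos2(id88) recv 82: drop; pos4(id19) recv 88: fwd; pos5(id89) recv 44: drop; pos1(id17) recv 89: fwd
After round 2: 2 messages still in flight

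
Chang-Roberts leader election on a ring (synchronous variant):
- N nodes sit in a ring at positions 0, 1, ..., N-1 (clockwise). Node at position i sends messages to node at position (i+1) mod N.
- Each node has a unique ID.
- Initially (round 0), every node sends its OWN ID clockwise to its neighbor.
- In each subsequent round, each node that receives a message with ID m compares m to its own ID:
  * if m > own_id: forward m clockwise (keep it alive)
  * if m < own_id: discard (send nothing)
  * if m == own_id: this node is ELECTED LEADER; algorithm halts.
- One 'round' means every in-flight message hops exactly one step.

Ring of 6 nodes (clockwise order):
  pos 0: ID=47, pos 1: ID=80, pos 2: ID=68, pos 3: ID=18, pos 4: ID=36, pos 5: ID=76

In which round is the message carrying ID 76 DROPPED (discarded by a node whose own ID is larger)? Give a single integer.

Round 1: pos1(id80) recv 47: drop; pos2(id68) recv 80: fwd; pos3(id18) recv 68: fwd; pos4(id36) recv 18: drop; pos5(id76) recv 36: drop; pos0(id47) recv 76: fwd
Round 2: pos3(id18) recv 80: fwd; pos4(id36) recv 68: fwd; pos1(id80) recv 76: drop
Round 3: pos4(id36) recv 80: fwd; pos5(id76) recv 68: drop
Round 4: pos5(id76) recv 80: fwd
Round 5: pos0(id47) recv 80: fwd
Round 6: pos1(id80) recv 80: ELECTED
Message ID 76 originates at pos 5; dropped at pos 1 in round 2

Answer: 2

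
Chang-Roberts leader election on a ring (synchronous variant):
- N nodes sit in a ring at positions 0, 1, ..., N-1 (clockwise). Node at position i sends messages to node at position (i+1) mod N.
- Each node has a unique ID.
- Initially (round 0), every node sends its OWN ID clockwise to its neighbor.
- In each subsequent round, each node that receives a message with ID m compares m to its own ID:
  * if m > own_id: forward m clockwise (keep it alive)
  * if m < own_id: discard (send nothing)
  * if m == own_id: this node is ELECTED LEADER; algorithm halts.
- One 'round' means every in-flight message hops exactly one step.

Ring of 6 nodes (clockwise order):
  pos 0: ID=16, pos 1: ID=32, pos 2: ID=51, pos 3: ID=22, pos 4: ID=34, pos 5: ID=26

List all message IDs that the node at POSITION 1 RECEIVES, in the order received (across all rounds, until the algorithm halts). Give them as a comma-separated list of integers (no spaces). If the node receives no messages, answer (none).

Round 1: pos1(id32) recv 16: drop; pos2(id51) recv 32: drop; pos3(id22) recv 51: fwd; pos4(id34) recv 22: drop; pos5(id26) recv 34: fwd; pos0(id16) recv 26: fwd
Round 2: pos4(id34) recv 51: fwd; pos0(id16) recv 34: fwd; pos1(id32) recv 26: drop
Round 3: pos5(id26) recv 51: fwd; pos1(id32) recv 34: fwd
Round 4: pos0(id16) recv 51: fwd; pos2(id51) recv 34: drop
Round 5: pos1(id32) recv 51: fwd
Round 6: pos2(id51) recv 51: ELECTED

Answer: 16,26,34,51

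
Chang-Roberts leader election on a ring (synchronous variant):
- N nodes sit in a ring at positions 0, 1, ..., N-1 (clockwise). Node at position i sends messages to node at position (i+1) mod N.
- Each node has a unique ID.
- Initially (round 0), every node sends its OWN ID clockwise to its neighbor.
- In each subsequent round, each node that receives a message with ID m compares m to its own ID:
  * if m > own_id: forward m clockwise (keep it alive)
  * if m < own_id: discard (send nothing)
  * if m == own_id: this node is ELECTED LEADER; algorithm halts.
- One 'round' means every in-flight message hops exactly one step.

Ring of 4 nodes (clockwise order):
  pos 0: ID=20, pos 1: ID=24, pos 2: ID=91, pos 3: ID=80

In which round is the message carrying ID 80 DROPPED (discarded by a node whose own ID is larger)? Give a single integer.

Answer: 3

Derivation:
Round 1: pos1(id24) recv 20: drop; pos2(id91) recv 24: drop; pos3(id80) recv 91: fwd; pos0(id20) recv 80: fwd
Round 2: pos0(id20) recv 91: fwd; pos1(id24) recv 80: fwd
Round 3: pos1(id24) recv 91: fwd; pos2(id91) recv 80: drop
Round 4: pos2(id91) recv 91: ELECTED
Message ID 80 originates at pos 3; dropped at pos 2 in round 3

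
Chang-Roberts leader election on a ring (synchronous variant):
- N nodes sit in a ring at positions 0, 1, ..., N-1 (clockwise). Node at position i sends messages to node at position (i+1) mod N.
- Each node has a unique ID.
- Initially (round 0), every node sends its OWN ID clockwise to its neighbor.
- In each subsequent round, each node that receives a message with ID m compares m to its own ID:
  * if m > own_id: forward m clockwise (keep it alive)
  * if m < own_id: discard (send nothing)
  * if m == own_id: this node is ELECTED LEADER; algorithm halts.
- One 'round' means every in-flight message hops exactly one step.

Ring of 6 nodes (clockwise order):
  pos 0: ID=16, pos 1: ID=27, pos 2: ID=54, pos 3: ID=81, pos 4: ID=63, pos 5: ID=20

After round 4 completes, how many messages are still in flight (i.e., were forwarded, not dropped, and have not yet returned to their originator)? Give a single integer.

Answer: 2

Derivation:
Round 1: pos1(id27) recv 16: drop; pos2(id54) recv 27: drop; pos3(id81) recv 54: drop; pos4(id63) recv 81: fwd; pos5(id20) recv 63: fwd; pos0(id16) recv 20: fwd
Round 2: pos5(id20) recv 81: fwd; pos0(id16) recv 63: fwd; pos1(id27) recv 20: drop
Round 3: pos0(id16) recv 81: fwd; pos1(id27) recv 63: fwd
Round 4: pos1(id27) recv 81: fwd; pos2(id54) recv 63: fwd
After round 4: 2 messages still in flight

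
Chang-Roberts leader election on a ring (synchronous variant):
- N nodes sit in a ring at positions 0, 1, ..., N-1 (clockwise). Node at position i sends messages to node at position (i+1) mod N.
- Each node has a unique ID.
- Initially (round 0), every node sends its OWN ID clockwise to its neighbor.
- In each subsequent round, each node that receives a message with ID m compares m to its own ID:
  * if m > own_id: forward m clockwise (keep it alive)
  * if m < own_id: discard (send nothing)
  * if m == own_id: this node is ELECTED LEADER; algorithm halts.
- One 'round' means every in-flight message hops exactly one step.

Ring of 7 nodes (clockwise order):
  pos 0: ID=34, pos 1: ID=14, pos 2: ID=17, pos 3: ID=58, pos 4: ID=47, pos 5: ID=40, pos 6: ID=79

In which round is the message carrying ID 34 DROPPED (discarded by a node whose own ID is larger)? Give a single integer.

Round 1: pos1(id14) recv 34: fwd; pos2(id17) recv 14: drop; pos3(id58) recv 17: drop; pos4(id47) recv 58: fwd; pos5(id40) recv 47: fwd; pos6(id79) recv 40: drop; pos0(id34) recv 79: fwd
Round 2: pos2(id17) recv 34: fwd; pos5(id40) recv 58: fwd; pos6(id79) recv 47: drop; pos1(id14) recv 79: fwd
Round 3: pos3(id58) recv 34: drop; pos6(id79) recv 58: drop; pos2(id17) recv 79: fwd
Round 4: pos3(id58) recv 79: fwd
Round 5: pos4(id47) recv 79: fwd
Round 6: pos5(id40) recv 79: fwd
Round 7: pos6(id79) recv 79: ELECTED
Message ID 34 originates at pos 0; dropped at pos 3 in round 3

Answer: 3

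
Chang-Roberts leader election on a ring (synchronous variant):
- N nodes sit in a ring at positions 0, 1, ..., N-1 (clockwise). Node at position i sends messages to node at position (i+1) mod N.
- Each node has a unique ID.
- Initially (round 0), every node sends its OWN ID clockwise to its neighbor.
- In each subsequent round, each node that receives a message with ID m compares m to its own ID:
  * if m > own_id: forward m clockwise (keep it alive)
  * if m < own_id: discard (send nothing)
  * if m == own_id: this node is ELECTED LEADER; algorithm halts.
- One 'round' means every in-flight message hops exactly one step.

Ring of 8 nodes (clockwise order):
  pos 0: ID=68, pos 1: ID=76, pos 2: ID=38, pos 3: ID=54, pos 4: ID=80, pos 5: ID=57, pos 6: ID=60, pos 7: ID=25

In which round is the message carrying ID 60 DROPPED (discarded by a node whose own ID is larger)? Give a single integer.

Answer: 2

Derivation:
Round 1: pos1(id76) recv 68: drop; pos2(id38) recv 76: fwd; pos3(id54) recv 38: drop; pos4(id80) recv 54: drop; pos5(id57) recv 80: fwd; pos6(id60) recv 57: drop; pos7(id25) recv 60: fwd; pos0(id68) recv 25: drop
Round 2: pos3(id54) recv 76: fwd; pos6(id60) recv 80: fwd; pos0(id68) recv 60: drop
Round 3: pos4(id80) recv 76: drop; pos7(id25) recv 80: fwd
Round 4: pos0(id68) recv 80: fwd
Round 5: pos1(id76) recv 80: fwd
Round 6: pos2(id38) recv 80: fwd
Round 7: pos3(id54) recv 80: fwd
Round 8: pos4(id80) recv 80: ELECTED
Message ID 60 originates at pos 6; dropped at pos 0 in round 2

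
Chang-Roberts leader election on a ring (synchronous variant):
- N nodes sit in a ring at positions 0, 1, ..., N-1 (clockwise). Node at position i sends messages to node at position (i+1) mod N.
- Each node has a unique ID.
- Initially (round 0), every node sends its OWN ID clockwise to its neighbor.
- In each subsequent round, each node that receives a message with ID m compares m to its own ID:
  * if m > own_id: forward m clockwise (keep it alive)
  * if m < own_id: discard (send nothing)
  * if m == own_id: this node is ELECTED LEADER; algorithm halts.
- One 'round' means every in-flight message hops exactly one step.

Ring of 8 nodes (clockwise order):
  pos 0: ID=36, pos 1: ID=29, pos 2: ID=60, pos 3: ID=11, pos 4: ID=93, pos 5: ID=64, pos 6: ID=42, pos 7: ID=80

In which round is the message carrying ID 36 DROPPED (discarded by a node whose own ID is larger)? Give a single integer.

Round 1: pos1(id29) recv 36: fwd; pos2(id60) recv 29: drop; pos3(id11) recv 60: fwd; pos4(id93) recv 11: drop; pos5(id64) recv 93: fwd; pos6(id42) recv 64: fwd; pos7(id80) recv 42: drop; pos0(id36) recv 80: fwd
Round 2: pos2(id60) recv 36: drop; pos4(id93) recv 60: drop; pos6(id42) recv 93: fwd; pos7(id80) recv 64: drop; pos1(id29) recv 80: fwd
Round 3: pos7(id80) recv 93: fwd; pos2(id60) recv 80: fwd
Round 4: pos0(id36) recv 93: fwd; pos3(id11) recv 80: fwd
Round 5: pos1(id29) recv 93: fwd; pos4(id93) recv 80: drop
Round 6: pos2(id60) recv 93: fwd
Round 7: pos3(id11) recv 93: fwd
Round 8: pos4(id93) recv 93: ELECTED
Message ID 36 originates at pos 0; dropped at pos 2 in round 2

Answer: 2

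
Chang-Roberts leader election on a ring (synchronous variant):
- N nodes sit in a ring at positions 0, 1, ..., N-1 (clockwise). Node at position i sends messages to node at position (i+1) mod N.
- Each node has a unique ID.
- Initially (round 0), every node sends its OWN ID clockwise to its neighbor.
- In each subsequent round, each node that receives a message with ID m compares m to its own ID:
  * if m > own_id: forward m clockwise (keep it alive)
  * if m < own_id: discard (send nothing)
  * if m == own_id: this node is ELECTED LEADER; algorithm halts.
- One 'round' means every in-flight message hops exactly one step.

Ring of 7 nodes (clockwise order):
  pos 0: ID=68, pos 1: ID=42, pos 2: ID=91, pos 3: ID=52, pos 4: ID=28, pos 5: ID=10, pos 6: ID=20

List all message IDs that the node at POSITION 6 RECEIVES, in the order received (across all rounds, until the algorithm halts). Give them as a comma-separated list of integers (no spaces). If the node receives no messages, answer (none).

Answer: 10,28,52,91

Derivation:
Round 1: pos1(id42) recv 68: fwd; pos2(id91) recv 42: drop; pos3(id52) recv 91: fwd; pos4(id28) recv 52: fwd; pos5(id10) recv 28: fwd; pos6(id20) recv 10: drop; pos0(id68) recv 20: drop
Round 2: pos2(id91) recv 68: drop; pos4(id28) recv 91: fwd; pos5(id10) recv 52: fwd; pos6(id20) recv 28: fwd
Round 3: pos5(id10) recv 91: fwd; pos6(id20) recv 52: fwd; pos0(id68) recv 28: drop
Round 4: pos6(id20) recv 91: fwd; pos0(id68) recv 52: drop
Round 5: pos0(id68) recv 91: fwd
Round 6: pos1(id42) recv 91: fwd
Round 7: pos2(id91) recv 91: ELECTED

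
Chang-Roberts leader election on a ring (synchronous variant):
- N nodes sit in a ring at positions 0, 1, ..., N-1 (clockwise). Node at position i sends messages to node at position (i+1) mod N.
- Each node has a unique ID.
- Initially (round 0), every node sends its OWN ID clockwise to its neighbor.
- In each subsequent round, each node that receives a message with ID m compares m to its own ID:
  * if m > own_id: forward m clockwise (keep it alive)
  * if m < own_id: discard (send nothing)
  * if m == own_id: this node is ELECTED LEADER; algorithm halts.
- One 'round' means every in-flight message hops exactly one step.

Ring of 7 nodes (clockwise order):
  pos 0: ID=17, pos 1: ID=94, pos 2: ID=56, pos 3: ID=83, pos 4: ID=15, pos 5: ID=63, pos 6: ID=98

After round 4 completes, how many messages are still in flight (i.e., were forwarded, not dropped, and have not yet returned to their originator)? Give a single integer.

Round 1: pos1(id94) recv 17: drop; pos2(id56) recv 94: fwd; pos3(id83) recv 56: drop; pos4(id15) recv 83: fwd; pos5(id63) recv 15: drop; pos6(id98) recv 63: drop; pos0(id17) recv 98: fwd
Round 2: pos3(id83) recv 94: fwd; pos5(id63) recv 83: fwd; pos1(id94) recv 98: fwd
Round 3: pos4(id15) recv 94: fwd; pos6(id98) recv 83: drop; pos2(id56) recv 98: fwd
Round 4: pos5(id63) recv 94: fwd; pos3(id83) recv 98: fwd
After round 4: 2 messages still in flight

Answer: 2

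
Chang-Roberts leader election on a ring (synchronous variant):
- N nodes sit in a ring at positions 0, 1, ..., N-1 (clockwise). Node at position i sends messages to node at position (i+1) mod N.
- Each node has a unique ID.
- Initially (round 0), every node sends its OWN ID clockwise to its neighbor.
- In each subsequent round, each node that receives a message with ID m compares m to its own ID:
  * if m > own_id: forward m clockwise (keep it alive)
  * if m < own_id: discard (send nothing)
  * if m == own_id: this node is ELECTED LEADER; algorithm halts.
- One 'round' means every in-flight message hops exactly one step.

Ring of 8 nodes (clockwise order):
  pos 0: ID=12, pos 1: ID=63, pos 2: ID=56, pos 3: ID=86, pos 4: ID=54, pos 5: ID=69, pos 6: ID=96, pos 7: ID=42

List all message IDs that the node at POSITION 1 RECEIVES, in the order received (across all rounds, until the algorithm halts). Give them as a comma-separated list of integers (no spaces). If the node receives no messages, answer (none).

Round 1: pos1(id63) recv 12: drop; pos2(id56) recv 63: fwd; pos3(id86) recv 56: drop; pos4(id54) recv 86: fwd; pos5(id69) recv 54: drop; pos6(id96) recv 69: drop; pos7(id42) recv 96: fwd; pos0(id12) recv 42: fwd
Round 2: pos3(id86) recv 63: drop; pos5(id69) recv 86: fwd; pos0(id12) recv 96: fwd; pos1(id63) recv 42: drop
Round 3: pos6(id96) recv 86: drop; pos1(id63) recv 96: fwd
Round 4: pos2(id56) recv 96: fwd
Round 5: pos3(id86) recv 96: fwd
Round 6: pos4(id54) recv 96: fwd
Round 7: pos5(id69) recv 96: fwd
Round 8: pos6(id96) recv 96: ELECTED

Answer: 12,42,96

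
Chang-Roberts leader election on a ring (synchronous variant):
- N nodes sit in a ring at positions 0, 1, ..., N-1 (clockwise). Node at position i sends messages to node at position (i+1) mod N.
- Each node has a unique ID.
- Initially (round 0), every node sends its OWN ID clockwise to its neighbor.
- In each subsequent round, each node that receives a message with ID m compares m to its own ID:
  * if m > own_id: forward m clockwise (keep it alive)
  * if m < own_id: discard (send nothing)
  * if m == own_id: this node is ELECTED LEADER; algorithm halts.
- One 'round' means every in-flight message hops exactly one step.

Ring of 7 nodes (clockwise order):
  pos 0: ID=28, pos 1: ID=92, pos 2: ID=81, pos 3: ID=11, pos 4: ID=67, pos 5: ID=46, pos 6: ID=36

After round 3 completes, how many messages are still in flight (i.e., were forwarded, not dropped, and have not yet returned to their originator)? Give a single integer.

Answer: 3

Derivation:
Round 1: pos1(id92) recv 28: drop; pos2(id81) recv 92: fwd; pos3(id11) recv 81: fwd; pos4(id67) recv 11: drop; pos5(id46) recv 67: fwd; pos6(id36) recv 46: fwd; pos0(id28) recv 36: fwd
Round 2: pos3(id11) recv 92: fwd; pos4(id67) recv 81: fwd; pos6(id36) recv 67: fwd; pos0(id28) recv 46: fwd; pos1(id92) recv 36: drop
Round 3: pos4(id67) recv 92: fwd; pos5(id46) recv 81: fwd; pos0(id28) recv 67: fwd; pos1(id92) recv 46: drop
After round 3: 3 messages still in flight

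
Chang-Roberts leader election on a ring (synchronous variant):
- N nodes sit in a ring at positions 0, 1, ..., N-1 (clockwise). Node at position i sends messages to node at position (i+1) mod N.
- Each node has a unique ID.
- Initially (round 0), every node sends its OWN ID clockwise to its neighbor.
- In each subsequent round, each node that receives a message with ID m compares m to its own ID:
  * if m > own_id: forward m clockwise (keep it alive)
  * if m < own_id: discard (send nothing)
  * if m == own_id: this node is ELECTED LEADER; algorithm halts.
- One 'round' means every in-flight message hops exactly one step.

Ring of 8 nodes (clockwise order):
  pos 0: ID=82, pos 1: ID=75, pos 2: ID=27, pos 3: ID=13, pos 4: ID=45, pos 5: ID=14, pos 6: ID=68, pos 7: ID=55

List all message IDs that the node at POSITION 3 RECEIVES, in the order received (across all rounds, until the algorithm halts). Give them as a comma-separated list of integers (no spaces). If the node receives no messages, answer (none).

Round 1: pos1(id75) recv 82: fwd; pos2(id27) recv 75: fwd; pos3(id13) recv 27: fwd; pos4(id45) recv 13: drop; pos5(id14) recv 45: fwd; pos6(id68) recv 14: drop; pos7(id55) recv 68: fwd; pos0(id82) recv 55: drop
Round 2: pos2(id27) recv 82: fwd; pos3(id13) recv 75: fwd; pos4(id45) recv 27: drop; pos6(id68) recv 45: drop; pos0(id82) recv 68: drop
Round 3: pos3(id13) recv 82: fwd; pos4(id45) recv 75: fwd
Round 4: pos4(id45) recv 82: fwd; pos5(id14) recv 75: fwd
Round 5: pos5(id14) recv 82: fwd; pos6(id68) recv 75: fwd
Round 6: pos6(id68) recv 82: fwd; pos7(id55) recv 75: fwd
Round 7: pos7(id55) recv 82: fwd; pos0(id82) recv 75: drop
Round 8: pos0(id82) recv 82: ELECTED

Answer: 27,75,82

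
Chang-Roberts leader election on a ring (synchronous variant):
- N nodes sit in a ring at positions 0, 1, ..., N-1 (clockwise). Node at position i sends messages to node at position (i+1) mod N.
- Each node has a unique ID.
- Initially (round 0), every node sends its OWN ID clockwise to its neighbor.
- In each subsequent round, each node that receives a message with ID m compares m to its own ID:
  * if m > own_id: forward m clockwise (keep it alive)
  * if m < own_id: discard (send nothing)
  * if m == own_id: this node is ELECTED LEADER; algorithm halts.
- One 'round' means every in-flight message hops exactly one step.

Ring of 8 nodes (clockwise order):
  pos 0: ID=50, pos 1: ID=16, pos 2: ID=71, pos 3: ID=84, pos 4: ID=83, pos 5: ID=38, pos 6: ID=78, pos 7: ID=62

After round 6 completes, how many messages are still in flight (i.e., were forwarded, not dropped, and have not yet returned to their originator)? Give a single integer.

Answer: 2

Derivation:
Round 1: pos1(id16) recv 50: fwd; pos2(id71) recv 16: drop; pos3(id84) recv 71: drop; pos4(id83) recv 84: fwd; pos5(id38) recv 83: fwd; pos6(id78) recv 38: drop; pos7(id62) recv 78: fwd; pos0(id50) recv 62: fwd
Round 2: pos2(id71) recv 50: drop; pos5(id38) recv 84: fwd; pos6(id78) recv 83: fwd; pos0(id50) recv 78: fwd; pos1(id16) recv 62: fwd
Round 3: pos6(id78) recv 84: fwd; pos7(id62) recv 83: fwd; pos1(id16) recv 78: fwd; pos2(id71) recv 62: drop
Round 4: pos7(id62) recv 84: fwd; pos0(id50) recv 83: fwd; pos2(id71) recv 78: fwd
Round 5: pos0(id50) recv 84: fwd; pos1(id16) recv 83: fwd; pos3(id84) recv 78: drop
Round 6: pos1(id16) recv 84: fwd; pos2(id71) recv 83: fwd
After round 6: 2 messages still in flight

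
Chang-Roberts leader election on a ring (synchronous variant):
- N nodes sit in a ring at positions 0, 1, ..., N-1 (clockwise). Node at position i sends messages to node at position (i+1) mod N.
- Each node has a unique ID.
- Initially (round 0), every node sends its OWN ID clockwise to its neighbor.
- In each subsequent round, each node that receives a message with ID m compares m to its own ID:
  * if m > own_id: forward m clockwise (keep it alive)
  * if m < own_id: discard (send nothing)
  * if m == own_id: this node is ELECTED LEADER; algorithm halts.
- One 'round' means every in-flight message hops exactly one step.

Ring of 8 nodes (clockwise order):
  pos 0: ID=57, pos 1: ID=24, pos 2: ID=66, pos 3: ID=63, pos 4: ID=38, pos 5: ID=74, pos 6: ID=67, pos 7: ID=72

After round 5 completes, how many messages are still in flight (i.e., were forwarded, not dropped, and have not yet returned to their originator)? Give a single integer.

Answer: 2

Derivation:
Round 1: pos1(id24) recv 57: fwd; pos2(id66) recv 24: drop; pos3(id63) recv 66: fwd; pos4(id38) recv 63: fwd; pos5(id74) recv 38: drop; pos6(id67) recv 74: fwd; pos7(id72) recv 67: drop; pos0(id57) recv 72: fwd
Round 2: pos2(id66) recv 57: drop; pos4(id38) recv 66: fwd; pos5(id74) recv 63: drop; pos7(id72) recv 74: fwd; pos1(id24) recv 72: fwd
Round 3: pos5(id74) recv 66: drop; pos0(id57) recv 74: fwd; pos2(id66) recv 72: fwd
Round 4: pos1(id24) recv 74: fwd; pos3(id63) recv 72: fwd
Round 5: pos2(id66) recv 74: fwd; pos4(id38) recv 72: fwd
After round 5: 2 messages still in flight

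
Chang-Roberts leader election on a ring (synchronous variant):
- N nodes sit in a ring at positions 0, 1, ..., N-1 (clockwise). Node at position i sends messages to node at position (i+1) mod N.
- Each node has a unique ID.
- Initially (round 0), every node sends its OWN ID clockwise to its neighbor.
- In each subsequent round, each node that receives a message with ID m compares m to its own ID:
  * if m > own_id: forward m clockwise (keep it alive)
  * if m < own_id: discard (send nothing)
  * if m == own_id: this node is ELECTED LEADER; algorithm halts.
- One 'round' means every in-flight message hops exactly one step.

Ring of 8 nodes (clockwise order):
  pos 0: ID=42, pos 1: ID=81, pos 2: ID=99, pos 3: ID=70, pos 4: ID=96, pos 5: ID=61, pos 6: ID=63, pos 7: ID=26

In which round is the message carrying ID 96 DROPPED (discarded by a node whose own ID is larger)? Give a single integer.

Round 1: pos1(id81) recv 42: drop; pos2(id99) recv 81: drop; pos3(id70) recv 99: fwd; pos4(id96) recv 70: drop; pos5(id61) recv 96: fwd; pos6(id63) recv 61: drop; pos7(id26) recv 63: fwd; pos0(id42) recv 26: drop
Round 2: pos4(id96) recv 99: fwd; pos6(id63) recv 96: fwd; pos0(id42) recv 63: fwd
Round 3: pos5(id61) recv 99: fwd; pos7(id26) recv 96: fwd; pos1(id81) recv 63: drop
Round 4: pos6(id63) recv 99: fwd; pos0(id42) recv 96: fwd
Round 5: pos7(id26) recv 99: fwd; pos1(id81) recv 96: fwd
Round 6: pos0(id42) recv 99: fwd; pos2(id99) recv 96: drop
Round 7: pos1(id81) recv 99: fwd
Round 8: pos2(id99) recv 99: ELECTED
Message ID 96 originates at pos 4; dropped at pos 2 in round 6

Answer: 6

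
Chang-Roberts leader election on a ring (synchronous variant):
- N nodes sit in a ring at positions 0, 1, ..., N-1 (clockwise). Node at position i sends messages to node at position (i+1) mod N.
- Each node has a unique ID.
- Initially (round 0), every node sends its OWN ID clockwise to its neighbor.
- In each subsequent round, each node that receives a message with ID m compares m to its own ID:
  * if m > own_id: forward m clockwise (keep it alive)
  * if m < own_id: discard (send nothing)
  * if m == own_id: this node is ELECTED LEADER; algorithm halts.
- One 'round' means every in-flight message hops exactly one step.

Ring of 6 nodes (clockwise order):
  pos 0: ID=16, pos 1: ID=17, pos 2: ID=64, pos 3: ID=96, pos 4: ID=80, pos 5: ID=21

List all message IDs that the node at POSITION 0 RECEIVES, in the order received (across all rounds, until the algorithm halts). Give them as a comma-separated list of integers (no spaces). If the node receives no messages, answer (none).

Answer: 21,80,96

Derivation:
Round 1: pos1(id17) recv 16: drop; pos2(id64) recv 17: drop; pos3(id96) recv 64: drop; pos4(id80) recv 96: fwd; pos5(id21) recv 80: fwd; pos0(id16) recv 21: fwd
Round 2: pos5(id21) recv 96: fwd; pos0(id16) recv 80: fwd; pos1(id17) recv 21: fwd
Round 3: pos0(id16) recv 96: fwd; pos1(id17) recv 80: fwd; pos2(id64) recv 21: drop
Round 4: pos1(id17) recv 96: fwd; pos2(id64) recv 80: fwd
Round 5: pos2(id64) recv 96: fwd; pos3(id96) recv 80: drop
Round 6: pos3(id96) recv 96: ELECTED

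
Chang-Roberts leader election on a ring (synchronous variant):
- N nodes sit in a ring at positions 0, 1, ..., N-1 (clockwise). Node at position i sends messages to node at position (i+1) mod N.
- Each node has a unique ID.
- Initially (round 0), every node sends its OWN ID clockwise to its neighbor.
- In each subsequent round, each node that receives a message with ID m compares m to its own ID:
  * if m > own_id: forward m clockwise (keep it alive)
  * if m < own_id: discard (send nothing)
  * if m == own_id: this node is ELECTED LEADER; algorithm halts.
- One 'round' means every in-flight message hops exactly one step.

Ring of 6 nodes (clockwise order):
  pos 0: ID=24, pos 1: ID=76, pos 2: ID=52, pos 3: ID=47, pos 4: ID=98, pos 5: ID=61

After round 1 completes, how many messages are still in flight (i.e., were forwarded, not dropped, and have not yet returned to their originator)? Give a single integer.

Round 1: pos1(id76) recv 24: drop; pos2(id52) recv 76: fwd; pos3(id47) recv 52: fwd; pos4(id98) recv 47: drop; pos5(id61) recv 98: fwd; pos0(id24) recv 61: fwd
After round 1: 4 messages still in flight

Answer: 4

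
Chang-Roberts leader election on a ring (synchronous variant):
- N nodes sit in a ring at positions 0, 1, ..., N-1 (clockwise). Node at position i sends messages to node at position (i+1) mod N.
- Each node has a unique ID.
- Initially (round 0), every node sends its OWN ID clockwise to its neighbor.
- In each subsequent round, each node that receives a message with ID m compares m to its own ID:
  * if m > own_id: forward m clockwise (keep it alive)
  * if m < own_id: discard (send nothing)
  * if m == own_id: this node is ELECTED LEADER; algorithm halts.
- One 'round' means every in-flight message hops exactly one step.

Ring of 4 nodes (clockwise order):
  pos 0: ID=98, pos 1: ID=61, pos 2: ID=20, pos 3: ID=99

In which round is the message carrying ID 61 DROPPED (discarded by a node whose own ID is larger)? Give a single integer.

Answer: 2

Derivation:
Round 1: pos1(id61) recv 98: fwd; pos2(id20) recv 61: fwd; pos3(id99) recv 20: drop; pos0(id98) recv 99: fwd
Round 2: pos2(id20) recv 98: fwd; pos3(id99) recv 61: drop; pos1(id61) recv 99: fwd
Round 3: pos3(id99) recv 98: drop; pos2(id20) recv 99: fwd
Round 4: pos3(id99) recv 99: ELECTED
Message ID 61 originates at pos 1; dropped at pos 3 in round 2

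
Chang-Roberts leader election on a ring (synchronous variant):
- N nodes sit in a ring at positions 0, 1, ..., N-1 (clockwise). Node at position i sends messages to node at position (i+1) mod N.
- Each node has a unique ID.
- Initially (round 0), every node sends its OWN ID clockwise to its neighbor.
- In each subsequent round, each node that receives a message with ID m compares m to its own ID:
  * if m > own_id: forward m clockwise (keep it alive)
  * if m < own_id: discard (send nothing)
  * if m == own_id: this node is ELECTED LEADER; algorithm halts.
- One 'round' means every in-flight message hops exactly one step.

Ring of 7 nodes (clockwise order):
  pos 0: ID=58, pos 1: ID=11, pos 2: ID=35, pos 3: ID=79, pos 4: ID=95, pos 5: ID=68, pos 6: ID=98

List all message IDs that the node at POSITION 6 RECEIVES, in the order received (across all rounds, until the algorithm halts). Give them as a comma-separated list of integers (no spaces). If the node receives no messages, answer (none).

Round 1: pos1(id11) recv 58: fwd; pos2(id35) recv 11: drop; pos3(id79) recv 35: drop; pos4(id95) recv 79: drop; pos5(id68) recv 95: fwd; pos6(id98) recv 68: drop; pos0(id58) recv 98: fwd
Round 2: pos2(id35) recv 58: fwd; pos6(id98) recv 95: drop; pos1(id11) recv 98: fwd
Round 3: pos3(id79) recv 58: drop; pos2(id35) recv 98: fwd
Round 4: pos3(id79) recv 98: fwd
Round 5: pos4(id95) recv 98: fwd
Round 6: pos5(id68) recv 98: fwd
Round 7: pos6(id98) recv 98: ELECTED

Answer: 68,95,98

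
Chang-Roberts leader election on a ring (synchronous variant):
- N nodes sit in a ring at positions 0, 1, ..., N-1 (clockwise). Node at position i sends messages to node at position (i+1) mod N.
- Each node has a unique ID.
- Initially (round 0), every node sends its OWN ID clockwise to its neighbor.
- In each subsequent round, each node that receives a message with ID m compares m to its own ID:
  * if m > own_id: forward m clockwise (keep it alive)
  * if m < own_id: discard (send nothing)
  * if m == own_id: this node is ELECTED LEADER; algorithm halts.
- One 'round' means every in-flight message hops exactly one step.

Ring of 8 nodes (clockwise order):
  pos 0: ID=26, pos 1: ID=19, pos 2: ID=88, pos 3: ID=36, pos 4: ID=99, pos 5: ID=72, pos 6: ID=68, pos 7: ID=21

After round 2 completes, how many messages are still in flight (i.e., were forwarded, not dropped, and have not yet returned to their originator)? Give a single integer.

Answer: 3

Derivation:
Round 1: pos1(id19) recv 26: fwd; pos2(id88) recv 19: drop; pos3(id36) recv 88: fwd; pos4(id99) recv 36: drop; pos5(id72) recv 99: fwd; pos6(id68) recv 72: fwd; pos7(id21) recv 68: fwd; pos0(id26) recv 21: drop
Round 2: pos2(id88) recv 26: drop; pos4(id99) recv 88: drop; pos6(id68) recv 99: fwd; pos7(id21) recv 72: fwd; pos0(id26) recv 68: fwd
After round 2: 3 messages still in flight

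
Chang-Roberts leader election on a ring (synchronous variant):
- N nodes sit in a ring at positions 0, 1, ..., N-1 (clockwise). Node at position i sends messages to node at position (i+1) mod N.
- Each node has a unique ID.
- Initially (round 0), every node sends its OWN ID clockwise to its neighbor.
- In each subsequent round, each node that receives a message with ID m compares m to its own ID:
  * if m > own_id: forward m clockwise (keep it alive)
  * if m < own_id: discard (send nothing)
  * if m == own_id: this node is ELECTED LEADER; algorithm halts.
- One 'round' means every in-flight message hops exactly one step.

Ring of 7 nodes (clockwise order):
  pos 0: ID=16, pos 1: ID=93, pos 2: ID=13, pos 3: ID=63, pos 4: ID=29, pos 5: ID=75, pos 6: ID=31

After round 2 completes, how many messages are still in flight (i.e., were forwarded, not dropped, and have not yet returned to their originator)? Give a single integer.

Answer: 2

Derivation:
Round 1: pos1(id93) recv 16: drop; pos2(id13) recv 93: fwd; pos3(id63) recv 13: drop; pos4(id29) recv 63: fwd; pos5(id75) recv 29: drop; pos6(id31) recv 75: fwd; pos0(id16) recv 31: fwd
Round 2: pos3(id63) recv 93: fwd; pos5(id75) recv 63: drop; pos0(id16) recv 75: fwd; pos1(id93) recv 31: drop
After round 2: 2 messages still in flight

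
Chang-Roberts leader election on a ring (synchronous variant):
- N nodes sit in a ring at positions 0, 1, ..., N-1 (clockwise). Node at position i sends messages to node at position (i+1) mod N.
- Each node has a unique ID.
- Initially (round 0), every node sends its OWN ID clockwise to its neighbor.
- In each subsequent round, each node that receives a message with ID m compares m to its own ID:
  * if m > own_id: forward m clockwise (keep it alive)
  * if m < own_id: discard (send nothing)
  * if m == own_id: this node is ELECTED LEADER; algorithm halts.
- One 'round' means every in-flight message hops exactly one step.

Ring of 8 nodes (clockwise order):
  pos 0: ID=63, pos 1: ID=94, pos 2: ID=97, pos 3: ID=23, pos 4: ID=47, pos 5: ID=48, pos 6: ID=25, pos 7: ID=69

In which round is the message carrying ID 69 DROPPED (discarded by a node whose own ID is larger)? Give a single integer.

Answer: 2

Derivation:
Round 1: pos1(id94) recv 63: drop; pos2(id97) recv 94: drop; pos3(id23) recv 97: fwd; pos4(id47) recv 23: drop; pos5(id48) recv 47: drop; pos6(id25) recv 48: fwd; pos7(id69) recv 25: drop; pos0(id63) recv 69: fwd
Round 2: pos4(id47) recv 97: fwd; pos7(id69) recv 48: drop; pos1(id94) recv 69: drop
Round 3: pos5(id48) recv 97: fwd
Round 4: pos6(id25) recv 97: fwd
Round 5: pos7(id69) recv 97: fwd
Round 6: pos0(id63) recv 97: fwd
Round 7: pos1(id94) recv 97: fwd
Round 8: pos2(id97) recv 97: ELECTED
Message ID 69 originates at pos 7; dropped at pos 1 in round 2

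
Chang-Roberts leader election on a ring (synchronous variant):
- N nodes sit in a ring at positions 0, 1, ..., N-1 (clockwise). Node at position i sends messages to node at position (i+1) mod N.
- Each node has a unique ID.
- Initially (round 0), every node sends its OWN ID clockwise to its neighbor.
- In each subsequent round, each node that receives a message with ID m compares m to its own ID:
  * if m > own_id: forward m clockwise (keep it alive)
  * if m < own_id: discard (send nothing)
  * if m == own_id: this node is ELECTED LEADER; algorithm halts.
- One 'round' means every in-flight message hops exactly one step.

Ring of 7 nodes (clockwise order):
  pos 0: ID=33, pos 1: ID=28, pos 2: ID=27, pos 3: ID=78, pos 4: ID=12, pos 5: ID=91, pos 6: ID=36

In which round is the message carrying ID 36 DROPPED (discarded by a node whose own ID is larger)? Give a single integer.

Answer: 4

Derivation:
Round 1: pos1(id28) recv 33: fwd; pos2(id27) recv 28: fwd; pos3(id78) recv 27: drop; pos4(id12) recv 78: fwd; pos5(id91) recv 12: drop; pos6(id36) recv 91: fwd; pos0(id33) recv 36: fwd
Round 2: pos2(id27) recv 33: fwd; pos3(id78) recv 28: drop; pos5(id91) recv 78: drop; pos0(id33) recv 91: fwd; pos1(id28) recv 36: fwd
Round 3: pos3(id78) recv 33: drop; pos1(id28) recv 91: fwd; pos2(id27) recv 36: fwd
Round 4: pos2(id27) recv 91: fwd; pos3(id78) recv 36: drop
Round 5: pos3(id78) recv 91: fwd
Round 6: pos4(id12) recv 91: fwd
Round 7: pos5(id91) recv 91: ELECTED
Message ID 36 originates at pos 6; dropped at pos 3 in round 4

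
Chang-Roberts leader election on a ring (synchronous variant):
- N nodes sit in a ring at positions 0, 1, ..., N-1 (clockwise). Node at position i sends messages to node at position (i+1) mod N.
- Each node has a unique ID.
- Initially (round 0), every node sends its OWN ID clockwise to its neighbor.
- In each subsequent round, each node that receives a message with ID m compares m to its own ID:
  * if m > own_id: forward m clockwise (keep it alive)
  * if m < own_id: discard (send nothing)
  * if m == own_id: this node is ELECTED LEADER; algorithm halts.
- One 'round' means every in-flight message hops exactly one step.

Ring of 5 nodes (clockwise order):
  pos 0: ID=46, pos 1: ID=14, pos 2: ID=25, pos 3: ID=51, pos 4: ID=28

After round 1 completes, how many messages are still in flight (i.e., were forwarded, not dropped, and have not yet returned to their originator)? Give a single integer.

Round 1: pos1(id14) recv 46: fwd; pos2(id25) recv 14: drop; pos3(id51) recv 25: drop; pos4(id28) recv 51: fwd; pos0(id46) recv 28: drop
After round 1: 2 messages still in flight

Answer: 2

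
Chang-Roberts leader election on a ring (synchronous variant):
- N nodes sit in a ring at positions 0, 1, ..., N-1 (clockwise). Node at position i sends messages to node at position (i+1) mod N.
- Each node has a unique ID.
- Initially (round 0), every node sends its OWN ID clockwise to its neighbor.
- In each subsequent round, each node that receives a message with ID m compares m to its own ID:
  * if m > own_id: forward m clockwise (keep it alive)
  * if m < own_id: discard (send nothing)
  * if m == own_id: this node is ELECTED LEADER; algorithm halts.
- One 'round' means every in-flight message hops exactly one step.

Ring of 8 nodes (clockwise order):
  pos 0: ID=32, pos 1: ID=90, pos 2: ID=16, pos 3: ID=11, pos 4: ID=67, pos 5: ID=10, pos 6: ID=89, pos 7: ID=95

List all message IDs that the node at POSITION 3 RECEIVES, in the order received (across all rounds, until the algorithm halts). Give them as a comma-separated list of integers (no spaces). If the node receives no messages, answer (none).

Answer: 16,90,95

Derivation:
Round 1: pos1(id90) recv 32: drop; pos2(id16) recv 90: fwd; pos3(id11) recv 16: fwd; pos4(id67) recv 11: drop; pos5(id10) recv 67: fwd; pos6(id89) recv 10: drop; pos7(id95) recv 89: drop; pos0(id32) recv 95: fwd
Round 2: pos3(id11) recv 90: fwd; pos4(id67) recv 16: drop; pos6(id89) recv 67: drop; pos1(id90) recv 95: fwd
Round 3: pos4(id67) recv 90: fwd; pos2(id16) recv 95: fwd
Round 4: pos5(id10) recv 90: fwd; pos3(id11) recv 95: fwd
Round 5: pos6(id89) recv 90: fwd; pos4(id67) recv 95: fwd
Round 6: pos7(id95) recv 90: drop; pos5(id10) recv 95: fwd
Round 7: pos6(id89) recv 95: fwd
Round 8: pos7(id95) recv 95: ELECTED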